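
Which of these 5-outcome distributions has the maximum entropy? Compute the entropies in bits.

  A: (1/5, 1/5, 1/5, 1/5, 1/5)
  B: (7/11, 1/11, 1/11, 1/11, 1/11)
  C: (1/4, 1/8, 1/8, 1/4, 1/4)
A

For a discrete distribution over n outcomes, entropy is maximized by the uniform distribution.

Computing entropies:
H(A) = 2.3219 bits
H(B) = 1.6729 bits
H(C) = 2.2500 bits

The uniform distribution (where all probabilities equal 1/5) achieves the maximum entropy of log_2(5) = 2.3219 bits.

Distribution A has the highest entropy.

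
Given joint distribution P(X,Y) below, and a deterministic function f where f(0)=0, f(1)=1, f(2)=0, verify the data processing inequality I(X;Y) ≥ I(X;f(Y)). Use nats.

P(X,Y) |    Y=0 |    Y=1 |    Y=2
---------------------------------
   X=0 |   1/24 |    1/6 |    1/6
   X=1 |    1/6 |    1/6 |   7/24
I(X;Y) = 0.0258, I(X;f(Y)) = 0.0165, inequality holds: 0.0258 ≥ 0.0165

Data Processing Inequality: For any Markov chain X → Y → Z, we have I(X;Y) ≥ I(X;Z).

Here Z = f(Y) is a deterministic function of Y, forming X → Y → Z.

Original I(X;Y) = 0.0258 nats

After applying f:
P(X,Z) where Z=f(Y):
- P(X,Z=0) = P(X,Y=0) + P(X,Y=2)
- P(X,Z=1) = P(X,Y=1)

I(X;Z) = I(X;f(Y)) = 0.0165 nats

Verification: 0.0258 ≥ 0.0165 ✓

Information cannot be created by processing; the function f can only lose information about X.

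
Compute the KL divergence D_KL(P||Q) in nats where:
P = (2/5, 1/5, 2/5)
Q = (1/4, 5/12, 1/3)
0.1141 nats

KL divergence: D_KL(P||Q) = Σ p(x) log(p(x)/q(x))

Computing term by term:
  x=0: 2/5 × log_e[(2/5)/(1/4)] = 2/5 × 0.4700 = 0.1880
  x=1: 1/5 × log_e[(1/5)/(5/12)] = 1/5 × -0.7340 = -0.1468
  x=2: 2/5 × log_e[(2/5)/(1/3)] = 2/5 × 0.1823 = 0.0729

D_KL(P||Q) = 0.1141 nats

Note: KL divergence is always non-negative and equals 0 iff P = Q.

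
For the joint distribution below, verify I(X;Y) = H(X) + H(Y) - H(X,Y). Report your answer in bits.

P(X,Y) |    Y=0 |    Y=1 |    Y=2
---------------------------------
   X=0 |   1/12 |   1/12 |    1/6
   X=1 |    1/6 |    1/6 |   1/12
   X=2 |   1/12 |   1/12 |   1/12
I(X;Y) = 0.0546 bits

Mutual information has multiple equivalent forms:
- I(X;Y) = H(X) - H(X|Y)
- I(X;Y) = H(Y) - H(Y|X)
- I(X;Y) = H(X) + H(Y) - H(X,Y)

Computing all quantities:
H(X) = 1.5546, H(Y) = 1.5850, H(X,Y) = 3.0850
H(X|Y) = 1.5000, H(Y|X) = 1.5304

Verification:
H(X) - H(X|Y) = 1.5546 - 1.5000 = 0.0546
H(Y) - H(Y|X) = 1.5850 - 1.5304 = 0.0546
H(X) + H(Y) - H(X,Y) = 1.5546 + 1.5850 - 3.0850 = 0.0546

All forms give I(X;Y) = 0.0546 bits. ✓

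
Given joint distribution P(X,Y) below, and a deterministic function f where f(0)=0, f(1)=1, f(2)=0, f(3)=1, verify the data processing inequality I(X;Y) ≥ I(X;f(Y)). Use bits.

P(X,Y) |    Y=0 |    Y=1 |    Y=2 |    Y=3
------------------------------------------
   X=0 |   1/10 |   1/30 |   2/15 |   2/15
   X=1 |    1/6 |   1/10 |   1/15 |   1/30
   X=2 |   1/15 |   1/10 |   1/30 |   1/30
I(X;Y) = 0.1441, I(X;f(Y)) = 0.0186, inequality holds: 0.1441 ≥ 0.0186

Data Processing Inequality: For any Markov chain X → Y → Z, we have I(X;Y) ≥ I(X;Z).

Here Z = f(Y) is a deterministic function of Y, forming X → Y → Z.

Original I(X;Y) = 0.1441 bits

After applying f:
P(X,Z) where Z=f(Y):
- P(X,Z=0) = P(X,Y=0) + P(X,Y=2)
- P(X,Z=1) = P(X,Y=1) + P(X,Y=3)

I(X;Z) = I(X;f(Y)) = 0.0186 bits

Verification: 0.1441 ≥ 0.0186 ✓

Information cannot be created by processing; the function f can only lose information about X.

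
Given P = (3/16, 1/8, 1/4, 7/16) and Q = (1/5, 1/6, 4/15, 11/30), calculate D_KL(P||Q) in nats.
0.0131 nats

KL divergence: D_KL(P||Q) = Σ p(x) log(p(x)/q(x))

Computing term by term:
  x=0: 3/16 × log_e[(3/16)/(1/5)] = 3/16 × -0.0645 = -0.0121
  x=1: 1/8 × log_e[(1/8)/(1/6)] = 1/8 × -0.2877 = -0.0360
  x=2: 1/4 × log_e[(1/4)/(4/15)] = 1/4 × -0.0645 = -0.0161
  x=3: 7/16 × log_e[(7/16)/(11/30)] = 7/16 × 0.1766 = 0.0773

D_KL(P||Q) = 0.0131 nats

Note: KL divergence is always non-negative and equals 0 iff P = Q.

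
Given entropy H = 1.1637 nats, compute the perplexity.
3.2018

Perplexity is e^H (or exp(H) for natural log).

H = 1.1637 nats
Perplexity = e^1.1637 = 3.2018

Interpretation: The model's uncertainty is equivalent to choosing uniformly among 3.2 options.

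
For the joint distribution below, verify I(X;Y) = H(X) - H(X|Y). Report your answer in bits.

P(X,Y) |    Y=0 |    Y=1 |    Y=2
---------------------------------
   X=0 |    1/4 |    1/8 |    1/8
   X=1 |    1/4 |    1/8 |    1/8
I(X;Y) = 0.0000 bits

Mutual information has multiple equivalent forms:
- I(X;Y) = H(X) - H(X|Y)
- I(X;Y) = H(Y) - H(Y|X)
- I(X;Y) = H(X) + H(Y) - H(X,Y)

Computing all quantities:
H(X) = 1.0000, H(Y) = 1.5000, H(X,Y) = 2.5000
H(X|Y) = 1.0000, H(Y|X) = 1.5000

Verification:
H(X) - H(X|Y) = 1.0000 - 1.0000 = 0.0000
H(Y) - H(Y|X) = 1.5000 - 1.5000 = 0.0000
H(X) + H(Y) - H(X,Y) = 1.0000 + 1.5000 - 2.5000 = 0.0000

All forms give I(X;Y) = 0.0000 bits. ✓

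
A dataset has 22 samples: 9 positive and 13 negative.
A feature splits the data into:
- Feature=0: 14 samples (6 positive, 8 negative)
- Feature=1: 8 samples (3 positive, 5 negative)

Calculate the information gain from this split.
0.0020 bits

Information Gain = H(Y) - H(Y|Feature)

Before split:
P(positive) = 9/22 = 0.4091
H(Y) = 0.9760 bits

After split:
Feature=0: H = 0.9852 bits (weight = 14/22)
Feature=1: H = 0.9544 bits (weight = 8/22)
H(Y|Feature) = (14/22)×0.9852 + (8/22)×0.9544 = 0.9740 bits

Information Gain = 0.9760 - 0.9740 = 0.0020 bits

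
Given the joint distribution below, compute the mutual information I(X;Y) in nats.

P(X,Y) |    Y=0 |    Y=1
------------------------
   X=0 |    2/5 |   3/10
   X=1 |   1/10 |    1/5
0.0242 nats

Mutual information: I(X;Y) = H(X) + H(Y) - H(X,Y)

Marginals:
P(X) = (7/10, 3/10), H(X) = 0.6109 nats
P(Y) = (1/2, 1/2), H(Y) = 0.6931 nats

Joint entropy: H(X,Y) = 1.2799 nats

I(X;Y) = 0.6109 + 0.6931 - 1.2799 = 0.0242 nats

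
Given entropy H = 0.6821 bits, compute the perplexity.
1.6045

Perplexity is 2^H (or exp(H) for natural log).

H = 0.6821 bits
Perplexity = 2^0.6821 = 1.6045

Interpretation: The model's uncertainty is equivalent to choosing uniformly among 1.6 options.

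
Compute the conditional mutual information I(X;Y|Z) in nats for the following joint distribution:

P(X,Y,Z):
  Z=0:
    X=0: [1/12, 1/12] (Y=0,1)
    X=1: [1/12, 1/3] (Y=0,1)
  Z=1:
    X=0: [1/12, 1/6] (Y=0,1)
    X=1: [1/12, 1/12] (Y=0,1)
0.0307 nats

Conditional mutual information: I(X;Y|Z) = H(X|Z) + H(Y|Z) - H(X,Y|Z)

H(Z) = 0.6792
H(X,Z) = 1.3086 → H(X|Z) = 0.6294
H(Y,Z) = 1.3086 → H(Y|Z) = 0.6294
H(X,Y,Z) = 1.9073 → H(X,Y|Z) = 1.2281

I(X;Y|Z) = 0.6294 + 0.6294 - 1.2281 = 0.0307 nats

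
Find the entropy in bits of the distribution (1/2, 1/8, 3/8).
1.4056 bits

Shannon entropy is H(X) = -Σ p(x) log p(x).

For P = (1/2, 1/8, 3/8):
H = -1/2 × log_2(1/2) -1/8 × log_2(1/8) -3/8 × log_2(3/8)
H = 1.4056 bits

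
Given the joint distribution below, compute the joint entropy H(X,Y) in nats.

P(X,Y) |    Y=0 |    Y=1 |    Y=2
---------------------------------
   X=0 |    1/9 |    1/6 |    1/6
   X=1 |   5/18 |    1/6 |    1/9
1.7400 nats

Joint entropy is H(X,Y) = -Σ_{x,y} p(x,y) log p(x,y).

Summing over all non-zero entries:
H(X,Y) = -[1/9·log_e(1/9) + 1/6·log_e(1/6) + 1/6·log_e(1/6) + 5/18·log_e(5/18) + 1/6·log_e(1/6) + 1/9·log_e(1/9)]
H(X,Y) = 1.7400 nats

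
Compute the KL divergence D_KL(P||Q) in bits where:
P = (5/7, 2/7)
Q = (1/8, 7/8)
1.3348 bits

KL divergence: D_KL(P||Q) = Σ p(x) log(p(x)/q(x))

Computing term by term:
  x=0: 5/7 × log_2[(5/7)/(1/8)] = 5/7 × 2.5146 = 1.7961
  x=1: 2/7 × log_2[(2/7)/(7/8)] = 2/7 × -1.6147 = -0.4613

D_KL(P||Q) = 1.3348 bits

Note: KL divergence is always non-negative and equals 0 iff P = Q.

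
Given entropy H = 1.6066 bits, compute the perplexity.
3.0453

Perplexity is 2^H (or exp(H) for natural log).

H = 1.6066 bits
Perplexity = 2^1.6066 = 3.0453

Interpretation: The model's uncertainty is equivalent to choosing uniformly among 3.0 options.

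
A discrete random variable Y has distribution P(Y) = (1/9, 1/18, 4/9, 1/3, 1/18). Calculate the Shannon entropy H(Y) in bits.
1.8638 bits

Shannon entropy is H(X) = -Σ p(x) log p(x).

For P = (1/9, 1/18, 4/9, 1/3, 1/18):
H = -1/9 × log_2(1/9) -1/18 × log_2(1/18) -4/9 × log_2(4/9) -1/3 × log_2(1/3) -1/18 × log_2(1/18)
H = 1.8638 bits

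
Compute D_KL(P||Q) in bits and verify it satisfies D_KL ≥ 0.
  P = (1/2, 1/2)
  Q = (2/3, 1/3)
0.0850 bits

KL divergence satisfies the Gibbs inequality: D_KL(P||Q) ≥ 0 for all distributions P, Q.

D_KL(P||Q) = Σ p(x) log(p(x)/q(x))
Term by term:
  x=0: 1/2 × log_2[(1/2)/(2/3)] = -0.2075
  x=1: 1/2 × log_2[(1/2)/(1/3)] = 0.2925
D_KL(P||Q) = 0.0850 bits

D_KL(P||Q) = 0.0850 ≥ 0 ✓

This non-negativity is a fundamental property: relative entropy cannot be negative because it measures how different Q is from P.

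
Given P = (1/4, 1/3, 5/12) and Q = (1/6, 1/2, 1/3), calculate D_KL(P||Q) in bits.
0.0854 bits

KL divergence: D_KL(P||Q) = Σ p(x) log(p(x)/q(x))

Computing term by term:
  x=0: 1/4 × log_2[(1/4)/(1/6)] = 1/4 × 0.5850 = 0.1462
  x=1: 1/3 × log_2[(1/3)/(1/2)] = 1/3 × -0.5850 = -0.1950
  x=2: 5/12 × log_2[(5/12)/(1/3)] = 5/12 × 0.3219 = 0.1341

D_KL(P||Q) = 0.0854 bits

Note: KL divergence is always non-negative and equals 0 iff P = Q.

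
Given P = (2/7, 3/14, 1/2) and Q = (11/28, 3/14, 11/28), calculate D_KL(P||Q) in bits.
0.0427 bits

KL divergence: D_KL(P||Q) = Σ p(x) log(p(x)/q(x))

Computing term by term:
  x=0: 2/7 × log_2[(2/7)/(11/28)] = 2/7 × -0.4594 = -0.1313
  x=1: 3/14 × log_2[(3/14)/(3/14)] = 3/14 × 0.0000 = 0.0000
  x=2: 1/2 × log_2[(1/2)/(11/28)] = 1/2 × 0.3479 = 0.1740

D_KL(P||Q) = 0.0427 bits

Note: KL divergence is always non-negative and equals 0 iff P = Q.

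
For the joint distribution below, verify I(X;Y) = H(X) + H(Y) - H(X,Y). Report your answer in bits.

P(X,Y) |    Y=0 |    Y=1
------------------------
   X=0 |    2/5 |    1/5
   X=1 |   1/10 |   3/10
I(X;Y) = 0.1245 bits

Mutual information has multiple equivalent forms:
- I(X;Y) = H(X) - H(X|Y)
- I(X;Y) = H(Y) - H(Y|X)
- I(X;Y) = H(X) + H(Y) - H(X,Y)

Computing all quantities:
H(X) = 0.9710, H(Y) = 1.0000, H(X,Y) = 1.8464
H(X|Y) = 0.8464, H(Y|X) = 0.8755

Verification:
H(X) - H(X|Y) = 0.9710 - 0.8464 = 0.1245
H(Y) - H(Y|X) = 1.0000 - 0.8755 = 0.1245
H(X) + H(Y) - H(X,Y) = 0.9710 + 1.0000 - 1.8464 = 0.1245

All forms give I(X;Y) = 0.1245 bits. ✓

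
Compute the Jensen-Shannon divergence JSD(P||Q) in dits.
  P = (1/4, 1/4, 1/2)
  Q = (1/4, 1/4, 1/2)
0.0000 dits

Jensen-Shannon divergence is:
JSD(P||Q) = 0.5 × D_KL(P||M) + 0.5 × D_KL(Q||M)
where M = 0.5 × (P + Q) is the mixture distribution.

M = 0.5 × (1/4, 1/4, 1/2) + 0.5 × (1/4, 1/4, 1/2) = (1/4, 1/4, 1/2)

D_KL(P||M) = 0.0000 dits
D_KL(Q||M) = 0.0000 dits

JSD(P||Q) = 0.5 × 0.0000 + 0.5 × 0.0000 = 0.0000 dits

Unlike KL divergence, JSD is symmetric and bounded: 0 ≤ JSD ≤ log(2).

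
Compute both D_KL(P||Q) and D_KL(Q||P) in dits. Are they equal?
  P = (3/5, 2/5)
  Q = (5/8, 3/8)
D_KL(P||Q) = 0.0006, D_KL(Q||P) = 0.0006

KL divergence is not symmetric: D_KL(P||Q) ≠ D_KL(Q||P) in general.

D_KL(P||Q) = 0.0006 dits
D_KL(Q||P) = 0.0006 dits

In this case they happen to be equal (to 4 decimal places).

This asymmetry is why KL divergence is not a true distance metric.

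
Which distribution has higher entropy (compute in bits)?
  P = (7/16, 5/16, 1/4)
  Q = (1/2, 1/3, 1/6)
P

Computing entropies in bits:
H(P) = 1.5462
H(Q) = 1.4591

Distribution P has higher entropy.

Intuition: The distribution closer to uniform (more spread out) has higher entropy.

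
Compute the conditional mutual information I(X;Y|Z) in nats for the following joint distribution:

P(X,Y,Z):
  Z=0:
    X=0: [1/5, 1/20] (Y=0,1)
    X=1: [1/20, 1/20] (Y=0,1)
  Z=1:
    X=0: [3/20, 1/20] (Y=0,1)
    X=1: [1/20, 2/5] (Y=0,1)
0.1467 nats

Conditional mutual information: I(X;Y|Z) = H(X|Z) + H(Y|Z) - H(X,Y|Z)

H(Z) = 0.6474
H(X,Z) = 1.2580 → H(X|Z) = 0.6106
H(Y,Z) = 1.2580 → H(Y|Z) = 0.6106
H(X,Y,Z) = 1.7219 → H(X,Y|Z) = 1.0745

I(X;Y|Z) = 0.6106 + 0.6106 - 1.0745 = 0.1467 nats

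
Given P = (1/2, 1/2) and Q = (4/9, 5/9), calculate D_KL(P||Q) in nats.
0.0062 nats

KL divergence: D_KL(P||Q) = Σ p(x) log(p(x)/q(x))

Computing term by term:
  x=0: 1/2 × log_e[(1/2)/(4/9)] = 1/2 × 0.1178 = 0.0589
  x=1: 1/2 × log_e[(1/2)/(5/9)] = 1/2 × -0.1054 = -0.0527

D_KL(P||Q) = 0.0062 nats

Note: KL divergence is always non-negative and equals 0 iff P = Q.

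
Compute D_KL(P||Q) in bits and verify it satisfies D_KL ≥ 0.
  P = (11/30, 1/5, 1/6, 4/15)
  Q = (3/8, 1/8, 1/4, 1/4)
0.0511 bits

KL divergence satisfies the Gibbs inequality: D_KL(P||Q) ≥ 0 for all distributions P, Q.

D_KL(P||Q) = Σ p(x) log(p(x)/q(x))
Term by term:
  x=0: 11/30 × log_2[(11/30)/(3/8)] = -0.0119
  x=1: 1/5 × log_2[(1/5)/(1/8)] = 0.1356
  x=2: 1/6 × log_2[(1/6)/(1/4)] = -0.0975
  x=3: 4/15 × log_2[(4/15)/(1/4)] = 0.0248
D_KL(P||Q) = 0.0511 bits

D_KL(P||Q) = 0.0511 ≥ 0 ✓

This non-negativity is a fundamental property: relative entropy cannot be negative because it measures how different Q is from P.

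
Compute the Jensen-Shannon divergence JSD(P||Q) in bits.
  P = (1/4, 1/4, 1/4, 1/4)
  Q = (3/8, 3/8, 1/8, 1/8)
0.0488 bits

Jensen-Shannon divergence is:
JSD(P||Q) = 0.5 × D_KL(P||M) + 0.5 × D_KL(Q||M)
where M = 0.5 × (P + Q) is the mixture distribution.

M = 0.5 × (1/4, 1/4, 1/4, 1/4) + 0.5 × (3/8, 3/8, 1/8, 1/8) = (5/16, 5/16, 3/16, 3/16)

D_KL(P||M) = 0.0466 bits
D_KL(Q||M) = 0.0510 bits

JSD(P||Q) = 0.5 × 0.0466 + 0.5 × 0.0510 = 0.0488 bits

Unlike KL divergence, JSD is symmetric and bounded: 0 ≤ JSD ≤ log(2).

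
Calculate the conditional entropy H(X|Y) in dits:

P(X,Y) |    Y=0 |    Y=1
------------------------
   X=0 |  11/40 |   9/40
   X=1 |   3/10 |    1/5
0.3005 dits

Using the chain rule: H(X|Y) = H(X,Y) - H(Y)

First, compute H(X,Y) = 0.5966 dits

Marginal P(Y) = (23/40, 17/40)
H(Y) = 0.2961 dits

H(X|Y) = H(X,Y) - H(Y) = 0.5966 - 0.2961 = 0.3005 dits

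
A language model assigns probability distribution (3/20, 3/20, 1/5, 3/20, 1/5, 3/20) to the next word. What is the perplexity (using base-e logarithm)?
5.9420

Perplexity is e^H (or exp(H) for natural log).

First, H = -Σ p log p = 1.7820 nats
Perplexity = e^1.7820 = 5.9420

Interpretation: The model's uncertainty is equivalent to choosing uniformly among 5.9 options.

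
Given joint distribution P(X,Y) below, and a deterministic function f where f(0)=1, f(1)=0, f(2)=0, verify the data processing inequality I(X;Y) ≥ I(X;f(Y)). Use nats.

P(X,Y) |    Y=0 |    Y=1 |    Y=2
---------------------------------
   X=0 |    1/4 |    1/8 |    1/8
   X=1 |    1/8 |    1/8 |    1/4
I(X;Y) = 0.0425, I(X;f(Y)) = 0.0338, inequality holds: 0.0425 ≥ 0.0338

Data Processing Inequality: For any Markov chain X → Y → Z, we have I(X;Y) ≥ I(X;Z).

Here Z = f(Y) is a deterministic function of Y, forming X → Y → Z.

Original I(X;Y) = 0.0425 nats

After applying f:
P(X,Z) where Z=f(Y):
- P(X,Z=0) = P(X,Y=1) + P(X,Y=2)
- P(X,Z=1) = P(X,Y=0)

I(X;Z) = I(X;f(Y)) = 0.0338 nats

Verification: 0.0425 ≥ 0.0338 ✓

Information cannot be created by processing; the function f can only lose information about X.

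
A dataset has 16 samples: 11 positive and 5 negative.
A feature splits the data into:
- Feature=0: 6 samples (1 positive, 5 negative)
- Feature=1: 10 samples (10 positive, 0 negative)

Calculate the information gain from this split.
0.6523 bits

Information Gain = H(Y) - H(Y|Feature)

Before split:
P(positive) = 11/16 = 0.6875
H(Y) = 0.8960 bits

After split:
Feature=0: H = 0.6500 bits (weight = 6/16)
Feature=1: H = 0.0000 bits (weight = 10/16)
H(Y|Feature) = (6/16)×0.6500 + (10/16)×0.0000 = 0.2438 bits

Information Gain = 0.8960 - 0.2438 = 0.6523 bits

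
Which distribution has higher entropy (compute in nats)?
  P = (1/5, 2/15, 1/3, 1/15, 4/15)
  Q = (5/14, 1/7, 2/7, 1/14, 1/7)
P

Computing entropies in nats:
H(P) = 1.4898
H(Q) = 1.4701

Distribution P has higher entropy.

Intuition: The distribution closer to uniform (more spread out) has higher entropy.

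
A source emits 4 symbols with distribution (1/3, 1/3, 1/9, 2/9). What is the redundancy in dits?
0.0328 dits

Redundancy measures how far a source is from maximum entropy:
R = H_max - H(X)

Maximum entropy for 4 symbols: H_max = log_10(4) = 0.6021 dits
Actual entropy: H(X) = 0.5693 dits
Redundancy: R = 0.6021 - 0.5693 = 0.0328 dits

This redundancy represents potential for compression: the source could be compressed by 0.0328 dits per symbol.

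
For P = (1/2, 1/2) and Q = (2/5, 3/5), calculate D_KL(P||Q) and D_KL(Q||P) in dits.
D_KL(P||Q) = 0.0089, D_KL(Q||P) = 0.0087

KL divergence is not symmetric: D_KL(P||Q) ≠ D_KL(Q||P) in general.

D_KL(P||Q) = 0.0089 dits
D_KL(Q||P) = 0.0087 dits

No, they are not equal!

This asymmetry is why KL divergence is not a true distance metric.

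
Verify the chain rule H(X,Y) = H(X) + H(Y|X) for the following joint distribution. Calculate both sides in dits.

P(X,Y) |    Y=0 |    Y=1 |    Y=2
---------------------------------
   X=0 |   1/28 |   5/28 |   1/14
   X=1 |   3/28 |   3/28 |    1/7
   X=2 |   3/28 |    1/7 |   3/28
H(X,Y) = 0.9243, H(X) = 0.4748, H(Y|X) = 0.4495 (all in dits)

Chain rule: H(X,Y) = H(X) + H(Y|X)

Left side — joint entropy directly:
H(X,Y) = -Σ p(x,y) log p(x,y) = 0.9243 dits

Right side — compute H(Y|X) from the conditional distributions:
P(X) = (2/7, 5/14, 5/14), so H(X) = 0.4748 dits
H(Y|X) = Σ_x P(X=x) · H(Y|X=x):
  P(Y|X=0) = (1/8, 5/8, 1/4), H(Y|X=0) = 0.3910, weight P(X=0) = 2/7
  P(Y|X=1) = (3/10, 3/10, 2/5), H(Y|X=1) = 0.4729, weight P(X=1) = 5/14
  P(Y|X=2) = (3/10, 2/5, 3/10), H(Y|X=2) = 0.4729, weight P(X=2) = 5/14
H(Y|X) = 0.4495 dits

H(X) + H(Y|X) = 0.4748 + 0.4495 = 0.9243 dits

Both sides equal 0.9243 dits. ✓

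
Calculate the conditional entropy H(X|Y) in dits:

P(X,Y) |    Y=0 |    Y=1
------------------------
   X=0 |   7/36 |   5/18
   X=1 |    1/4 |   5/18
0.2995 dits

Using the chain rule: H(X|Y) = H(X,Y) - H(Y)

First, compute H(X,Y) = 0.5979 dits

Marginal P(Y) = (4/9, 5/9)
H(Y) = 0.2983 dits

H(X|Y) = H(X,Y) - H(Y) = 0.5979 - 0.2983 = 0.2995 dits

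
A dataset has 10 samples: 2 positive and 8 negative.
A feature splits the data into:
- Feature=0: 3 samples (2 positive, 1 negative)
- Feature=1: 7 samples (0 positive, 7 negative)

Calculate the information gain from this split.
0.4464 bits

Information Gain = H(Y) - H(Y|Feature)

Before split:
P(positive) = 2/10 = 0.2000
H(Y) = 0.7219 bits

After split:
Feature=0: H = 0.9183 bits (weight = 3/10)
Feature=1: H = 0.0000 bits (weight = 7/10)
H(Y|Feature) = (3/10)×0.9183 + (7/10)×0.0000 = 0.2755 bits

Information Gain = 0.7219 - 0.2755 = 0.4464 bits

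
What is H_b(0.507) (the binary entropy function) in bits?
0.9999 bits

The binary entropy function is:
H(p) = -p log(p) - (1-p) log(1-p)

H(0.507) = -0.507 × log_2(0.507) - 0.493 × log_2(0.493)
H(0.507) = 0.9999 bits

Note: Binary entropy is maximized at p=0.5 (H=1 bit) and minimized at p=0 or p=1 (H=0).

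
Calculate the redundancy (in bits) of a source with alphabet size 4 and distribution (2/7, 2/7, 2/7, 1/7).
0.0498 bits

Redundancy measures how far a source is from maximum entropy:
R = H_max - H(X)

Maximum entropy for 4 symbols: H_max = log_2(4) = 2.0000 bits
Actual entropy: H(X) = 1.9502 bits
Redundancy: R = 2.0000 - 1.9502 = 0.0498 bits

This redundancy represents potential for compression: the source could be compressed by 0.0498 bits per symbol.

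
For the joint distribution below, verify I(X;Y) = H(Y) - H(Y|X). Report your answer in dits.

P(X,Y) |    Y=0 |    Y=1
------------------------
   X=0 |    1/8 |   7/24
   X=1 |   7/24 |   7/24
I(X;Y) = 0.0088 dits

Mutual information has multiple equivalent forms:
- I(X;Y) = H(X) - H(X|Y)
- I(X;Y) = H(Y) - H(Y|X)
- I(X;Y) = H(X) + H(Y) - H(X,Y)

Computing all quantities:
H(X) = 0.2950, H(Y) = 0.2950, H(X,Y) = 0.5811
H(X|Y) = 0.2861, H(Y|X) = 0.2861

Verification:
H(X) - H(X|Y) = 0.2950 - 0.2861 = 0.0088
H(Y) - H(Y|X) = 0.2950 - 0.2861 = 0.0088
H(X) + H(Y) - H(X,Y) = 0.2950 + 0.2950 - 0.5811 = 0.0088

All forms give I(X;Y) = 0.0088 dits. ✓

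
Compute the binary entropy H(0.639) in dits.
0.2840 dits

The binary entropy function is:
H(p) = -p log(p) - (1-p) log(1-p)

H(0.639) = -0.639 × log_10(0.639) - 0.361 × log_10(0.361)
H(0.639) = 0.2840 dits

Note: Binary entropy is maximized at p=0.5 (H=1 bit) and minimized at p=0 or p=1 (H=0).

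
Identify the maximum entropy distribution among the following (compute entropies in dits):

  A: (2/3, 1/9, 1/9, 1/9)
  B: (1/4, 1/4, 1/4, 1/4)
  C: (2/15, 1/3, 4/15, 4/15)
B

For a discrete distribution over n outcomes, entropy is maximized by the uniform distribution.

Computing entropies:
H(A) = 0.4355 dits
H(B) = 0.6021 dits
H(C) = 0.5819 dits

The uniform distribution (where all probabilities equal 1/4) achieves the maximum entropy of log_10(4) = 0.6021 dits.

Distribution B has the highest entropy.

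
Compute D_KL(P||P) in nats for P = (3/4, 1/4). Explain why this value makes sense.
0.0000 nats

KL divergence satisfies the Gibbs inequality: D_KL(P||Q) ≥ 0 for all distributions P, Q.

D_KL(P||Q) = Σ p(x) log(p(x)/q(x))
Each term is p(x) × log_e(p(x)/p(x)) = p(x) × log_e(1) = 0, so the sum is 0.
D_KL(P||Q) = 0.0000 nats

When P = Q, the KL divergence is exactly 0, as there is no 'divergence' between identical distributions.

This non-negativity is a fundamental property: relative entropy cannot be negative because it measures how different Q is from P.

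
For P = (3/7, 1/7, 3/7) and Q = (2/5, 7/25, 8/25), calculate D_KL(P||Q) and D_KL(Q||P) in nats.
D_KL(P||Q) = 0.0586, D_KL(Q||P) = 0.0673

KL divergence is not symmetric: D_KL(P||Q) ≠ D_KL(Q||P) in general.

D_KL(P||Q) = 0.0586 nats
D_KL(Q||P) = 0.0673 nats

No, they are not equal!

This asymmetry is why KL divergence is not a true distance metric.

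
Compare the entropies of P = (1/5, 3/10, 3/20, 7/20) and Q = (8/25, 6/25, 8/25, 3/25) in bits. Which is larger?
P

Computing entropies in bits:
H(P) = 1.9261
H(Q) = 1.9133

Distribution P has higher entropy.

Intuition: The distribution closer to uniform (more spread out) has higher entropy.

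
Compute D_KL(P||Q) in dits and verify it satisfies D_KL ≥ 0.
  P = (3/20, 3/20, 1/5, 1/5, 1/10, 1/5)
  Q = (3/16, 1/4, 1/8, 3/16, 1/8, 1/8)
0.0297 dits

KL divergence satisfies the Gibbs inequality: D_KL(P||Q) ≥ 0 for all distributions P, Q.

D_KL(P||Q) = Σ p(x) log(p(x)/q(x))
Term by term:
  x=0: 3/20 × log_10[(3/20)/(3/16)] = -0.0145
  x=1: 3/20 × log_10[(3/20)/(1/4)] = -0.0333
  x=2: 1/5 × log_10[(1/5)/(1/8)] = 0.0408
  x=3: 1/5 × log_10[(1/5)/(3/16)] = 0.0056
  x=4: 1/10 × log_10[(1/10)/(1/8)] = -0.0097
  x=5: 1/5 × log_10[(1/5)/(1/8)] = 0.0408
D_KL(P||Q) = 0.0297 dits

D_KL(P||Q) = 0.0297 ≥ 0 ✓

This non-negativity is a fundamental property: relative entropy cannot be negative because it measures how different Q is from P.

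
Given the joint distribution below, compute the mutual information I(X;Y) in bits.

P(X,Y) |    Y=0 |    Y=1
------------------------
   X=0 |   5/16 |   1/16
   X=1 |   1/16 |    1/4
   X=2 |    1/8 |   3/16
0.2272 bits

Mutual information: I(X;Y) = H(X) + H(Y) - H(X,Y)

Marginals:
P(X) = (3/8, 5/16, 5/16), H(X) = 1.5794 bits
P(Y) = (1/2, 1/2), H(Y) = 1.0000 bits

Joint entropy: H(X,Y) = 2.3522 bits

I(X;Y) = 1.5794 + 1.0000 - 2.3522 = 0.2272 bits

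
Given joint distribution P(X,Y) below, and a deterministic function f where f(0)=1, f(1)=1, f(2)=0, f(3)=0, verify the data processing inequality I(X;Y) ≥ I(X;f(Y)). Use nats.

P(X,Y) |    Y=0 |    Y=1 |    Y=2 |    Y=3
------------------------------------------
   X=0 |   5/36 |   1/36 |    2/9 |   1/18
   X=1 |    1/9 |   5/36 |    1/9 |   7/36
I(X;Y) = 0.0955, I(X;f(Y)) = 0.0029, inequality holds: 0.0955 ≥ 0.0029

Data Processing Inequality: For any Markov chain X → Y → Z, we have I(X;Y) ≥ I(X;Z).

Here Z = f(Y) is a deterministic function of Y, forming X → Y → Z.

Original I(X;Y) = 0.0955 nats

After applying f:
P(X,Z) where Z=f(Y):
- P(X,Z=0) = P(X,Y=2) + P(X,Y=3)
- P(X,Z=1) = P(X,Y=0) + P(X,Y=1)

I(X;Z) = I(X;f(Y)) = 0.0029 nats

Verification: 0.0955 ≥ 0.0029 ✓

Information cannot be created by processing; the function f can only lose information about X.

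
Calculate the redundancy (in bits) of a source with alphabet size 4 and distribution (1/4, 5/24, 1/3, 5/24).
0.0287 bits

Redundancy measures how far a source is from maximum entropy:
R = H_max - H(X)

Maximum entropy for 4 symbols: H_max = log_2(4) = 2.0000 bits
Actual entropy: H(X) = 1.9713 bits
Redundancy: R = 2.0000 - 1.9713 = 0.0287 bits

This redundancy represents potential for compression: the source could be compressed by 0.0287 bits per symbol.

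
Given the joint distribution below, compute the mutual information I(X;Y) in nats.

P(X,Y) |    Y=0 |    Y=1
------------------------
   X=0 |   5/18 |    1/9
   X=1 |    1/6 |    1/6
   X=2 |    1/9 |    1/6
0.0363 nats

Mutual information: I(X;Y) = H(X) + H(Y) - H(X,Y)

Marginals:
P(X) = (7/18, 1/3, 5/18), H(X) = 1.0893 nats
P(Y) = (5/9, 4/9), H(Y) = 0.6870 nats

Joint entropy: H(X,Y) = 1.7400 nats

I(X;Y) = 1.0893 + 0.6870 - 1.7400 = 0.0363 nats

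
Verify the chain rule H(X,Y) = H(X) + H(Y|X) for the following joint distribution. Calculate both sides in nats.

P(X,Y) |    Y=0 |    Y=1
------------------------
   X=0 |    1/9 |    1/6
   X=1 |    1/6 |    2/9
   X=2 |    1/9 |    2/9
H(X,Y) = 1.7540, H(X) = 1.0893, H(Y|X) = 0.6647 (all in nats)

Chain rule: H(X,Y) = H(X) + H(Y|X)

Left side — joint entropy directly:
H(X,Y) = -Σ p(x,y) log p(x,y) = 1.7540 nats

Right side — compute H(Y|X) from the conditional distributions:
P(X) = (5/18, 7/18, 1/3), so H(X) = 1.0893 nats
H(Y|X) = Σ_x P(X=x) · H(Y|X=x):
  P(Y|X=0) = (2/5, 3/5), H(Y|X=0) = 0.6730, weight P(X=0) = 5/18
  P(Y|X=1) = (3/7, 4/7), H(Y|X=1) = 0.6829, weight P(X=1) = 7/18
  P(Y|X=2) = (1/3, 2/3), H(Y|X=2) = 0.6365, weight P(X=2) = 1/3
H(Y|X) = 0.6647 nats

H(X) + H(Y|X) = 1.0893 + 0.6647 = 1.7540 nats

Both sides equal 1.7540 nats. ✓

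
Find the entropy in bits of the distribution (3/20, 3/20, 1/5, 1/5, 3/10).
2.2710 bits

Shannon entropy is H(X) = -Σ p(x) log p(x).

For P = (3/20, 3/20, 1/5, 1/5, 3/10):
H = -3/20 × log_2(3/20) -3/20 × log_2(3/20) -1/5 × log_2(1/5) -1/5 × log_2(1/5) -3/10 × log_2(3/10)
H = 2.2710 bits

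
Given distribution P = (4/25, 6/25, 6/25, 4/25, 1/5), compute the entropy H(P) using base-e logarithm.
1.5933 nats

Shannon entropy is H(X) = -Σ p(x) log p(x).

For P = (4/25, 6/25, 6/25, 4/25, 1/5):
H = -4/25 × log_e(4/25) -6/25 × log_e(6/25) -6/25 × log_e(6/25) -4/25 × log_e(4/25) -1/5 × log_e(1/5)
H = 1.5933 nats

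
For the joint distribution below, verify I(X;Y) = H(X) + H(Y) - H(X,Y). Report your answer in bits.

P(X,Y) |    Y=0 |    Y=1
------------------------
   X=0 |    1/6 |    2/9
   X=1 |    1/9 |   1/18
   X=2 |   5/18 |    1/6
I(X;Y) = 0.0307 bits

Mutual information has multiple equivalent forms:
- I(X;Y) = H(X) - H(X|Y)
- I(X;Y) = H(Y) - H(Y|X)
- I(X;Y) = H(X) + H(Y) - H(X,Y)

Computing all quantities:
H(X) = 1.4807, H(Y) = 0.9911, H(X,Y) = 2.4411
H(X|Y) = 1.4500, H(Y|X) = 0.9604

Verification:
H(X) - H(X|Y) = 1.4807 - 1.4500 = 0.0307
H(Y) - H(Y|X) = 0.9911 - 0.9604 = 0.0307
H(X) + H(Y) - H(X,Y) = 1.4807 + 0.9911 - 2.4411 = 0.0307

All forms give I(X;Y) = 0.0307 bits. ✓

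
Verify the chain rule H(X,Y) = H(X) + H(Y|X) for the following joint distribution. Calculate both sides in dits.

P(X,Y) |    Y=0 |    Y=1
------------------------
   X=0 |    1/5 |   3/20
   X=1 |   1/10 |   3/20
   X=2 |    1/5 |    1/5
H(X,Y) = 0.7666, H(X) = 0.4693, H(Y|X) = 0.2973 (all in dits)

Chain rule: H(X,Y) = H(X) + H(Y|X)

Left side — joint entropy directly:
H(X,Y) = -Σ p(x,y) log p(x,y) = 0.7666 dits

Right side — compute H(Y|X) from the conditional distributions:
P(X) = (7/20, 1/4, 2/5), so H(X) = 0.4693 dits
H(Y|X) = Σ_x P(X=x) · H(Y|X=x):
  P(Y|X=0) = (4/7, 3/7), H(Y|X=0) = 0.2966, weight P(X=0) = 7/20
  P(Y|X=1) = (2/5, 3/5), H(Y|X=1) = 0.2923, weight P(X=1) = 1/4
  P(Y|X=2) = (1/2, 1/2), H(Y|X=2) = 0.3010, weight P(X=2) = 2/5
H(Y|X) = 0.2973 dits

H(X) + H(Y|X) = 0.4693 + 0.2973 = 0.7666 dits

Both sides equal 0.7666 dits. ✓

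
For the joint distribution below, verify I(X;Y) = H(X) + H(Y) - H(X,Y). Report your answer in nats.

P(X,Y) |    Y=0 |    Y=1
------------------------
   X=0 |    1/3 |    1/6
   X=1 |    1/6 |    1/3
I(X;Y) = 0.0566 nats

Mutual information has multiple equivalent forms:
- I(X;Y) = H(X) - H(X|Y)
- I(X;Y) = H(Y) - H(Y|X)
- I(X;Y) = H(X) + H(Y) - H(X,Y)

Computing all quantities:
H(X) = 0.6931, H(Y) = 0.6931, H(X,Y) = 1.3297
H(X|Y) = 0.6365, H(Y|X) = 0.6365

Verification:
H(X) - H(X|Y) = 0.6931 - 0.6365 = 0.0566
H(Y) - H(Y|X) = 0.6931 - 0.6365 = 0.0566
H(X) + H(Y) - H(X,Y) = 0.6931 + 0.6931 - 1.3297 = 0.0566

All forms give I(X;Y) = 0.0566 nats. ✓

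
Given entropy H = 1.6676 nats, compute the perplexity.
5.2994

Perplexity is e^H (or exp(H) for natural log).

H = 1.6676 nats
Perplexity = e^1.6676 = 5.2994

Interpretation: The model's uncertainty is equivalent to choosing uniformly among 5.3 options.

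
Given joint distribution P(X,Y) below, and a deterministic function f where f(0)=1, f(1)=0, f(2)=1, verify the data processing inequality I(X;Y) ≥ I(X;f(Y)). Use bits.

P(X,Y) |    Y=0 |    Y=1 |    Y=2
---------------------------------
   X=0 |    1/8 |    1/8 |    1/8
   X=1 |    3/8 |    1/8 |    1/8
I(X;Y) = 0.0488, I(X;f(Y)) = 0.0157, inequality holds: 0.0488 ≥ 0.0157

Data Processing Inequality: For any Markov chain X → Y → Z, we have I(X;Y) ≥ I(X;Z).

Here Z = f(Y) is a deterministic function of Y, forming X → Y → Z.

Original I(X;Y) = 0.0488 bits

After applying f:
P(X,Z) where Z=f(Y):
- P(X,Z=0) = P(X,Y=1)
- P(X,Z=1) = P(X,Y=0) + P(X,Y=2)

I(X;Z) = I(X;f(Y)) = 0.0157 bits

Verification: 0.0488 ≥ 0.0157 ✓

Information cannot be created by processing; the function f can only lose information about X.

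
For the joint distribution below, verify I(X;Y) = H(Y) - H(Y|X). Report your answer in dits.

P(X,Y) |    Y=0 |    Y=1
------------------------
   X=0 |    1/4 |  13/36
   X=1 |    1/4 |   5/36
I(X;Y) = 0.0114 dits

Mutual information has multiple equivalent forms:
- I(X;Y) = H(X) - H(X|Y)
- I(X;Y) = H(Y) - H(Y|X)
- I(X;Y) = H(X) + H(Y) - H(X,Y)

Computing all quantities:
H(X) = 0.2902, H(Y) = 0.3010, H(X,Y) = 0.5798
H(X|Y) = 0.2788, H(Y|X) = 0.2896

Verification:
H(X) - H(X|Y) = 0.2902 - 0.2788 = 0.0114
H(Y) - H(Y|X) = 0.3010 - 0.2896 = 0.0114
H(X) + H(Y) - H(X,Y) = 0.2902 + 0.3010 - 0.5798 = 0.0114

All forms give I(X;Y) = 0.0114 dits. ✓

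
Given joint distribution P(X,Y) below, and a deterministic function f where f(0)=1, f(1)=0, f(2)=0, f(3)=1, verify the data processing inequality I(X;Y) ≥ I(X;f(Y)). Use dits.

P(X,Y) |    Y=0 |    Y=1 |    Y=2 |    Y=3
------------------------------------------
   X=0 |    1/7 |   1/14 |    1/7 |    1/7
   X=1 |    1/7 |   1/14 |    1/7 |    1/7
I(X;Y) = 0.0000, I(X;f(Y)) = 0.0000, inequality holds: 0.0000 ≥ 0.0000

Data Processing Inequality: For any Markov chain X → Y → Z, we have I(X;Y) ≥ I(X;Z).

Here Z = f(Y) is a deterministic function of Y, forming X → Y → Z.

Original I(X;Y) = 0.0000 dits

After applying f:
P(X,Z) where Z=f(Y):
- P(X,Z=0) = P(X,Y=1) + P(X,Y=2)
- P(X,Z=1) = P(X,Y=0) + P(X,Y=3)

I(X;Z) = I(X;f(Y)) = 0.0000 dits

Verification: 0.0000 ≥ 0.0000 ✓

Information cannot be created by processing; the function f can only lose information about X.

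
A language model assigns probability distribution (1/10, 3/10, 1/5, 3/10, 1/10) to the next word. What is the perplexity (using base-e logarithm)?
4.5032

Perplexity is e^H (or exp(H) for natural log).

First, H = -Σ p log p = 1.5048 nats
Perplexity = e^1.5048 = 4.5032

Interpretation: The model's uncertainty is equivalent to choosing uniformly among 4.5 options.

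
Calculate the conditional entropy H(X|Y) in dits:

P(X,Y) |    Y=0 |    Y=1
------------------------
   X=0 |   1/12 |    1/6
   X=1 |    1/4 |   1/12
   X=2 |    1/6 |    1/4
0.4392 dits

Using the chain rule: H(X|Y) = H(X,Y) - H(Y)

First, compute H(X,Y) = 0.7403 dits

Marginal P(Y) = (1/2, 1/2)
H(Y) = 0.3010 dits

H(X|Y) = H(X,Y) - H(Y) = 0.7403 - 0.3010 = 0.4392 dits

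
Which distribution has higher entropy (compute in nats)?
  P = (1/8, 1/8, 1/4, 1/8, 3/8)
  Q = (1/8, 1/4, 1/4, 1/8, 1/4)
Q

Computing entropies in nats:
H(P) = 1.4942
H(Q) = 1.5596

Distribution Q has higher entropy.

Intuition: The distribution closer to uniform (more spread out) has higher entropy.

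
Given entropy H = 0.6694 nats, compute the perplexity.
1.9531

Perplexity is e^H (or exp(H) for natural log).

H = 0.6694 nats
Perplexity = e^0.6694 = 1.9531

Interpretation: The model's uncertainty is equivalent to choosing uniformly among 2.0 options.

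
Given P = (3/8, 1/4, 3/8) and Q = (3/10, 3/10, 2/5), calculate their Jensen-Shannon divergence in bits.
0.0049 bits

Jensen-Shannon divergence is:
JSD(P||Q) = 0.5 × D_KL(P||M) + 0.5 × D_KL(Q||M)
where M = 0.5 × (P + Q) is the mixture distribution.

M = 0.5 × (3/8, 1/4, 3/8) + 0.5 × (3/10, 3/10, 2/5) = (0.3375, 11/40, 0.3875)

D_KL(P||M) = 0.0049 bits
D_KL(Q||M) = 0.0050 bits

JSD(P||Q) = 0.5 × 0.0049 + 0.5 × 0.0050 = 0.0049 bits

Unlike KL divergence, JSD is symmetric and bounded: 0 ≤ JSD ≤ log(2).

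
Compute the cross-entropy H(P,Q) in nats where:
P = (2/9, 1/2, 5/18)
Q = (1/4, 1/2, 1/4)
1.0397 nats

Cross-entropy: H(P,Q) = -Σ p(x) log q(x)

Alternatively: H(P,Q) = H(P) + D_KL(P||Q)
H(P) = 1.0366 nats
D_KL(P||Q) = 0.0031 nats

H(P,Q) = 1.0366 + 0.0031 = 1.0397 nats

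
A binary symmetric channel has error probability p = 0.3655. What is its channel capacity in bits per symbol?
0.0528 bits

For a binary symmetric channel (BSC) with error probability p:
Capacity C = 1 - H(p) bits per symbol

where H(p) = -p log₂(p) - (1-p) log₂(1-p) is the binary entropy function.

H(0.3655) = 0.9472 bits
C = 1 - 0.9472 = 0.0528 bits per symbol

This means we can reliably transmit up to 0.0528 bits of information per channel use.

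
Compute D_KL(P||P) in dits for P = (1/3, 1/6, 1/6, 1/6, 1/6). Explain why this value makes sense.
0.0000 dits

KL divergence satisfies the Gibbs inequality: D_KL(P||Q) ≥ 0 for all distributions P, Q.

D_KL(P||Q) = Σ p(x) log(p(x)/q(x))
Each term is p(x) × log_10(p(x)/p(x)) = p(x) × log_10(1) = 0, so the sum is 0.
D_KL(P||Q) = 0.0000 dits

When P = Q, the KL divergence is exactly 0, as there is no 'divergence' between identical distributions.

This non-negativity is a fundamental property: relative entropy cannot be negative because it measures how different Q is from P.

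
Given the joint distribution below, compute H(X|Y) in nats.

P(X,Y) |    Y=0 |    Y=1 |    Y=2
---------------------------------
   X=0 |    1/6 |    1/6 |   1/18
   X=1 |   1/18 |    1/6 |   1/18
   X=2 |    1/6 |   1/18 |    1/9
1.0121 nats

Using the chain rule: H(X|Y) = H(X,Y) - H(Y)

First, compute H(X,Y) = 2.0809 nats

Marginal P(Y) = (7/18, 7/18, 2/9)
H(Y) = 1.0688 nats

H(X|Y) = H(X,Y) - H(Y) = 2.0809 - 1.0688 = 1.0121 nats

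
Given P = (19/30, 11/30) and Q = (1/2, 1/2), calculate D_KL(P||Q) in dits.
0.0156 dits

KL divergence: D_KL(P||Q) = Σ p(x) log(p(x)/q(x))

Computing term by term:
  x=0: 19/30 × log_10[(19/30)/(1/2)] = 19/30 × 0.1027 = 0.0650
  x=1: 11/30 × log_10[(11/30)/(1/2)] = 11/30 × -0.1347 = -0.0494

D_KL(P||Q) = 0.0156 dits

Note: KL divergence is always non-negative and equals 0 iff P = Q.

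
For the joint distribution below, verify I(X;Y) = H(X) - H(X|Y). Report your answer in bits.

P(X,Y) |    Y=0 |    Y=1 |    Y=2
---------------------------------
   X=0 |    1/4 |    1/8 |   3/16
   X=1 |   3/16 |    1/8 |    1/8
I(X;Y) = 0.0042 bits

Mutual information has multiple equivalent forms:
- I(X;Y) = H(X) - H(X|Y)
- I(X;Y) = H(Y) - H(Y|X)
- I(X;Y) = H(X) + H(Y) - H(X,Y)

Computing all quantities:
H(X) = 0.9887, H(Y) = 1.5462, H(X,Y) = 2.5306
H(X|Y) = 0.9845, H(Y|X) = 1.5419

Verification:
H(X) - H(X|Y) = 0.9887 - 0.9845 = 0.0042
H(Y) - H(Y|X) = 1.5462 - 1.5419 = 0.0042
H(X) + H(Y) - H(X,Y) = 0.9887 + 1.5462 - 2.5306 = 0.0042

All forms give I(X;Y) = 0.0042 bits. ✓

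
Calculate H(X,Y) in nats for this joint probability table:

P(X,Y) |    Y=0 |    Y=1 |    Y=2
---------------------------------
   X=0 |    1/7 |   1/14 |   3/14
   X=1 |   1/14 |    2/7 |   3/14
1.6731 nats

Joint entropy is H(X,Y) = -Σ_{x,y} p(x,y) log p(x,y).

Summing over all non-zero entries:
H(X,Y) = -[1/7·log_e(1/7) + 1/14·log_e(1/14) + 3/14·log_e(3/14) + 1/14·log_e(1/14) + 2/7·log_e(2/7) + 3/14·log_e(3/14)]
H(X,Y) = 1.6731 nats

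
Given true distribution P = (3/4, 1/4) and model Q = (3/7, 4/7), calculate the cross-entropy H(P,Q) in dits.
0.3367 dits

Cross-entropy: H(P,Q) = -Σ p(x) log q(x)

Alternatively: H(P,Q) = H(P) + D_KL(P||Q)
H(P) = 0.2442 dits
D_KL(P||Q) = 0.0925 dits

H(P,Q) = 0.2442 + 0.0925 = 0.3367 dits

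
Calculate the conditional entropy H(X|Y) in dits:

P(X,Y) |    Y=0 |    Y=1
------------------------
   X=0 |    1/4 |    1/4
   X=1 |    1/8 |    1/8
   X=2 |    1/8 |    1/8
0.4515 dits

Using the chain rule: H(X|Y) = H(X,Y) - H(Y)

First, compute H(X,Y) = 0.7526 dits

Marginal P(Y) = (1/2, 1/2)
H(Y) = 0.3010 dits

H(X|Y) = H(X,Y) - H(Y) = 0.7526 - 0.3010 = 0.4515 dits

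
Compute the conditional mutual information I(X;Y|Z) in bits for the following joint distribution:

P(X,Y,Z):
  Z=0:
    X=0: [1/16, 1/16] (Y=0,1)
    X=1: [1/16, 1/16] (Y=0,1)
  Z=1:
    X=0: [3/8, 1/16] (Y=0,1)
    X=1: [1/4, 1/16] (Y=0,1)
0.0031 bits

Conditional mutual information: I(X;Y|Z) = H(X|Z) + H(Y|Z) - H(X,Y|Z)

H(Z) = 0.8113
H(X,Z) = 1.7962 → H(X|Z) = 0.9849
H(Y,Z) = 1.5488 → H(Y|Z) = 0.7375
H(X,Y,Z) = 2.5306 → H(X,Y|Z) = 1.7194

I(X;Y|Z) = 0.9849 + 0.7375 - 1.7194 = 0.0031 bits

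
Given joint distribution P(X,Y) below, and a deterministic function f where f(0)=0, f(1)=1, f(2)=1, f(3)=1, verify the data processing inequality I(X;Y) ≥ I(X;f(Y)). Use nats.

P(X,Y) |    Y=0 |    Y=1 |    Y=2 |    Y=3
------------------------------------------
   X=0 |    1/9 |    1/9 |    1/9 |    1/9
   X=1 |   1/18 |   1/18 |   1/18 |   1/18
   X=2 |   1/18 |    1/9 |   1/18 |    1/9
I(X;Y) = 0.0127, I(X;f(Y)) = 0.0046, inequality holds: 0.0127 ≥ 0.0046

Data Processing Inequality: For any Markov chain X → Y → Z, we have I(X;Y) ≥ I(X;Z).

Here Z = f(Y) is a deterministic function of Y, forming X → Y → Z.

Original I(X;Y) = 0.0127 nats

After applying f:
P(X,Z) where Z=f(Y):
- P(X,Z=0) = P(X,Y=0)
- P(X,Z=1) = P(X,Y=1) + P(X,Y=2) + P(X,Y=3)

I(X;Z) = I(X;f(Y)) = 0.0046 nats

Verification: 0.0127 ≥ 0.0046 ✓

Information cannot be created by processing; the function f can only lose information about X.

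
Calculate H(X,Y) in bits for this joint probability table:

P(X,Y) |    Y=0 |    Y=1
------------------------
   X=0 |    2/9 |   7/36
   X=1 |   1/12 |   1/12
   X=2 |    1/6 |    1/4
2.4699 bits

Joint entropy is H(X,Y) = -Σ_{x,y} p(x,y) log p(x,y).

Summing over all non-zero entries:
H(X,Y) = -[2/9·log_2(2/9) + 7/36·log_2(7/36) + 1/12·log_2(1/12) + 1/12·log_2(1/12) + 1/6·log_2(1/6) + 1/4·log_2(1/4)]
H(X,Y) = 2.4699 bits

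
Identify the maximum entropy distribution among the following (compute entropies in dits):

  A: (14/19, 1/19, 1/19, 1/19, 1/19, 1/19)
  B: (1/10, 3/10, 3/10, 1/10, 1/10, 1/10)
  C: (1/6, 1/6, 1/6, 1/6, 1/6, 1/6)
C

For a discrete distribution over n outcomes, entropy is maximized by the uniform distribution.

Computing entropies:
H(A) = 0.4342 dits
H(B) = 0.7137 dits
H(C) = 0.7782 dits

The uniform distribution (where all probabilities equal 1/6) achieves the maximum entropy of log_10(6) = 0.7782 dits.

Distribution C has the highest entropy.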